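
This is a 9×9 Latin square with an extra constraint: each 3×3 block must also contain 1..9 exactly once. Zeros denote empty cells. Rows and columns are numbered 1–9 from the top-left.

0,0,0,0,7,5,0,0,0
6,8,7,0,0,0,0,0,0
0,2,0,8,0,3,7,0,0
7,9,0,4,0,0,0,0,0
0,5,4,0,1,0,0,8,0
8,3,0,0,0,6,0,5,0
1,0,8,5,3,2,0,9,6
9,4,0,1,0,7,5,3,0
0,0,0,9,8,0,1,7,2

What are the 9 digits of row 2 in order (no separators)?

row 1, column 2 = 1 (sole candidate).
row 2, column 4 = 2: row 2 has {6,7,8}; col 4 has {1,4,5,8,9}; box has {3,5,7,8} → only 2 remains.
row 4, column 6 = 8 (sole candidate).
row 5, column 1 = 2 (sole candidate).
row 5, column 6 = 9 (sole candidate).
row 6, column 3 = 1 (sole candidate).
row 6, column 4 = 7 (sole candidate).
row 6, column 5 = 2 (sole candidate).
row 7, column 2 = 7 (sole candidate).
row 7, column 7 = 4 (sole candidate).
row 8, column 5 = 6 (sole candidate).
row 8, column 9 = 8 (sole candidate).
row 9, column 2 = 6 (sole candidate).
row 9, column 6 = 4 (sole candidate).
row 1, column 4 = 6 (sole candidate).
row 2, column 6 = 1: row 2 has {2,6,7,8}; col 6 has {2,3,4,5,6,7,8,9}; box has {2,3,5,6,7,8} → only 1 remains.
row 2, column 8 = 4: row 2 has {1,2,6,7,8}; col 8 has {3,5,7,8,9}; box has {7} → only 4 remains.
row 4, column 3 = 6 (sole candidate).
row 4, column 5 = 5 (sole candidate).
row 5, column 4 = 3 (sole candidate).
row 5, column 7 = 6 (sole candidate).
row 5, column 9 = 7 (sole candidate).
row 6, column 7 = 9 (sole candidate).
row 6, column 9 = 4 (sole candidate).
row 8, column 3 = 2 (sole candidate).
row 1, column 8 = 2 (sole candidate).
row 2, column 5 = 9: row 2 has {1,2,4,6,7,8}; col 5 has {1,2,3,5,6,7,8}; box has {1,2,3,5,6,7,8} → only 9 remains.
row 2, column 7 = 3: row 2 has {1,2,4,6,7,8,9}; col 7 has {1,4,5,6,7,9}; box has {2,4,7} → only 3 remains.
row 2, column 9 = 5: row 2 has {1,2,3,4,6,7,8,9}; col 9 has {2,4,6,7,8}; box has {2,3,4,7} → only 5 remains.

687291345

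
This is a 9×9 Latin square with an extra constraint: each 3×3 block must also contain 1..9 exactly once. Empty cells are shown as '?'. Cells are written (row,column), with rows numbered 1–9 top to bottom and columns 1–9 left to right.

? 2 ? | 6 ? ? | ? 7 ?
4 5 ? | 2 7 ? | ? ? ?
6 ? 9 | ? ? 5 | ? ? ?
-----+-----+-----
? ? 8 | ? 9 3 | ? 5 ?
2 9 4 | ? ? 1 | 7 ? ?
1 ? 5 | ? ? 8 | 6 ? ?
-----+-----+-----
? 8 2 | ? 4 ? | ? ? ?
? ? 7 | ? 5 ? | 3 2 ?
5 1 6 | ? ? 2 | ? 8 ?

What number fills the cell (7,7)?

5

(2,6) = 9: row 2 has {2,4,5,7}; col 6 has {1,2,3,5,8}; box has {2,5,6,7} → only 9 remains.
(4,1) = 7: row 4 has {3,5,8,9}; col 1 has {1,2,4,5,6}; box has {1,2,4,5,8,9} → only 7 remains.
(4,2) = 6: row 4 has {3,5,7,8,9}; col 2 has {1,2,5,8,9}; box has {1,2,4,5,7,8,9} → only 6 remains.
(4,4) = 4: row 4 has {3,5,6,7,8,9}; col 4 has {2,6}; box has {1,3,8,9} → only 4 remains.
(5,4) = 5: row 5 has {1,2,4,7,9}; col 4 has {2,4,6}; box has {1,3,4,8,9} → only 5 remains.
(5,5) = 6: row 5 has {1,2,4,5,7,9}; col 5 has {4,5,7,9}; box has {1,3,4,5,8,9} → only 6 remains.
(5,8) = 3: row 5 has {1,2,4,5,6,7,9}; col 8 has {2,5,7,8}; box has {5,6,7} → only 3 remains.
(5,9) = 8: row 5 has {1,2,3,4,5,6,7,9}; col 9 has {}; box has {3,5,6,7} → only 8 remains.
(6,2) = 3: row 6 has {1,5,6,8}; col 2 has {1,2,5,6,8,9}; box has {1,2,4,5,6,7,8,9} → only 3 remains.
(6,4) = 7: row 6 has {1,3,5,6,8}; col 4 has {2,4,5,6}; box has {1,3,4,5,6,8,9} → only 7 remains.
(6,5) = 2: row 6 has {1,3,5,6,7,8}; col 5 has {4,5,6,7,9}; box has {1,3,4,5,6,7,8,9} → only 2 remains.
(8,1) = 9: row 8 has {2,3,5,7}; col 1 has {1,2,4,5,6,7}; box has {1,2,5,6,7,8} → only 9 remains.
(8,2) = 4: row 8 has {2,3,5,7,9}; col 2 has {1,2,3,5,6,8,9}; box has {1,2,5,6,7,8,9} → only 4 remains.
(8,6) = 6: row 8 has {2,3,4,5,7,9}; col 6 has {1,2,3,5,8,9}; box has {2,4,5} → only 6 remains.
(8,9) = 1: row 8 has {2,3,4,5,6,7,9}; col 9 has {8}; box has {2,3,8} → only 1 remains.
(9,5) = 3: row 9 has {1,2,5,6,8}; col 5 has {2,4,5,6,7,9}; box has {2,4,5,6} → only 3 remains.
(1,6) = 4: row 1 has {2,6,7}; col 6 has {1,2,3,5,6,8,9}; box has {2,5,6,7,9} → only 4 remains.
(3,2) = 7: row 3 has {5,6,9}; col 2 has {1,2,3,4,5,6,8,9}; box has {2,4,5,6,9} → only 7 remains.
(4,9) = 2: row 4 has {3,4,5,6,7,8,9}; col 9 has {1,8}; box has {3,5,6,7,8} → only 2 remains.
(7,1) = 3: row 7 has {2,4,8}; col 1 has {1,2,4,5,6,7,9}; box has {1,2,4,5,6,7,8,9} → only 3 remains.
(7,6) = 7: row 7 has {2,3,4,8}; col 6 has {1,2,3,4,5,6,8,9}; box has {2,3,4,5,6} → only 7 remains.
(8,4) = 8: row 8 has {1,2,3,4,5,6,7,9}; col 4 has {2,4,5,6,7}; box has {2,3,4,5,6,7} → only 8 remains.
(9,4) = 9: row 9 has {1,2,3,5,6,8}; col 4 has {2,4,5,6,7,8}; box has {2,3,4,5,6,7,8} → only 9 remains.
(9,7) = 4: row 9 has {1,2,3,5,6,8,9}; col 7 has {3,6,7}; box has {1,2,3,8} → only 4 remains.
(9,9) = 7: row 9 has {1,2,3,4,5,6,8,9}; col 9 has {1,2,8}; box has {1,2,3,4,8} → only 7 remains.
(1,1) = 8: row 1 has {2,4,6,7}; col 1 has {1,2,3,4,5,6,7,9}; box has {2,4,5,6,7,9} → only 8 remains.
(1,5) = 1: row 1 has {2,4,6,7,8}; col 5 has {2,3,4,5,6,7,9}; box has {2,4,5,6,7,9} → only 1 remains.
(3,4) = 3: row 3 has {5,6,7,9}; col 4 has {2,4,5,6,7,8,9}; box has {1,2,4,5,6,7,9} → only 3 remains.
(3,5) = 8: row 3 has {3,5,6,7,9}; col 5 has {1,2,3,4,5,6,7,9}; box has {1,2,3,4,5,6,7,9} → only 8 remains.
(3,9) = 4: row 3 has {3,5,6,7,8,9}; col 9 has {1,2,7,8}; box has {7} → only 4 remains.
(4,7) = 1: row 4 has {2,3,4,5,6,7,8,9}; col 7 has {3,4,6,7}; box has {2,3,5,6,7,8} → only 1 remains.
(6,9) = 9: row 6 has {1,2,3,5,6,7,8}; col 9 has {1,2,4,7,8}; box has {1,2,3,5,6,7,8} → only 9 remains.
(7,4) = 1: row 7 has {2,3,4,7,8}; col 4 has {2,3,4,5,6,7,8,9}; box has {2,3,4,5,6,7,8,9} → only 1 remains.
(1,3) = 3: row 1 has {1,2,4,6,7,8}; col 3 has {2,4,5,6,7,8,9}; box has {2,4,5,6,7,8,9} → only 3 remains.
(1,9) = 5: row 1 has {1,2,3,4,6,7,8}; col 9 has {1,2,4,7,8,9}; box has {4,7} → only 5 remains.
(2,3) = 1: row 2 has {2,4,5,7,9}; col 3 has {2,3,4,5,6,7,8,9}; box has {2,3,4,5,6,7,8,9} → only 1 remains.
(2,7) = 8: row 2 has {1,2,4,5,7,9}; col 7 has {1,3,4,6,7}; box has {4,5,7} → only 8 remains.
(2,8) = 6: row 2 has {1,2,4,5,7,8,9}; col 8 has {2,3,5,7,8}; box has {4,5,7,8} → only 6 remains.
(2,9) = 3: row 2 has {1,2,4,5,6,7,8,9}; col 9 has {1,2,4,5,7,8,9}; box has {4,5,6,7,8} → only 3 remains.
(3,7) = 2: row 3 has {3,4,5,6,7,8,9}; col 7 has {1,3,4,6,7,8}; box has {3,4,5,6,7,8} → only 2 remains.
(3,8) = 1: row 3 has {2,3,4,5,6,7,8,9}; col 8 has {2,3,5,6,7,8}; box has {2,3,4,5,6,7,8} → only 1 remains.
(6,8) = 4: row 6 has {1,2,3,5,6,7,8,9}; col 8 has {1,2,3,5,6,7,8}; box has {1,2,3,5,6,7,8,9} → only 4 remains.
(7,8) = 9: row 7 has {1,2,3,4,7,8}; col 8 has {1,2,3,4,5,6,7,8}; box has {1,2,3,4,7,8} → only 9 remains.
(7,9) = 6: row 7 has {1,2,3,4,7,8,9}; col 9 has {1,2,3,4,5,7,8,9}; box has {1,2,3,4,7,8,9} → only 6 remains.
(1,7) = 9: row 1 has {1,2,3,4,5,6,7,8}; col 7 has {1,2,3,4,6,7,8}; box has {1,2,3,4,5,6,7,8} → only 9 remains.
(7,7) = 5: row 7 has {1,2,3,4,6,7,8,9}; col 7 has {1,2,3,4,6,7,8,9}; box has {1,2,3,4,6,7,8,9} → only 5 remains.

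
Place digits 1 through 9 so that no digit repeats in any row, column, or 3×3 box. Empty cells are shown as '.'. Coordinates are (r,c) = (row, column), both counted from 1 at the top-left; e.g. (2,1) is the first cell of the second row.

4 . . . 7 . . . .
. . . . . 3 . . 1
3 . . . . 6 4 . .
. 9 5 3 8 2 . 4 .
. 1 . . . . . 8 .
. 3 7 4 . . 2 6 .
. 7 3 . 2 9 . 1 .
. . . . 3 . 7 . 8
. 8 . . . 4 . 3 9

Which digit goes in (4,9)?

(4,1) = 6 (sole candidate).
(4,7) = 1 (sole candidate).
(4,9) = 7: row 4 has {1,2,3,4,5,6,8,9}; col 9 has {1,8,9}; box has {1,2,4,6,8} → only 7 remains.

7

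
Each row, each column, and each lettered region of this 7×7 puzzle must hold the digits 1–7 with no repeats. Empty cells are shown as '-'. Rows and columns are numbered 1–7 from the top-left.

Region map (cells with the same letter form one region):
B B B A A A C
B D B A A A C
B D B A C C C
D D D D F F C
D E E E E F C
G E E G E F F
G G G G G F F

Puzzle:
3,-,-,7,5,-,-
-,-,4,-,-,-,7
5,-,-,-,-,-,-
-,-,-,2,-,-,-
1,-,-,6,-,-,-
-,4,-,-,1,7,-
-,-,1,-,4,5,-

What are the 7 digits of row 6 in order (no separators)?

2435176

row 7, column 4 = 3: row 7 has {1,4,5}; col 4 has {2,6,7}; region has {1,4} → only 3 remains.
row 2, column 4 = 1: row 2 has {4,7}; col 4 has {2,3,6,7}; region has {5,7} → only 1 remains.
row 3, column 4 = 4: row 3 has {5}; col 4 has {1,2,3,6,7}; region has {1,5,7} → only 4 remains.
row 6, column 4 = 5: row 6 has {1,4,7}; col 4 has {1,2,3,4,6,7}; region has {1,3,4} → only 5 remains.
row 1, column 7 = 4: in row 1, 4 can only go here (every other open cell in that row sees a 4).
row 1, column 2 = 1: in row 1, 1 can only go here (every other open cell in that row sees a 1).
row 2, column 2 = 5: in row 2, 5 can only go here (every other open cell in that row sees a 5).
row 4, column 7 = 5: in row 4, 5 can only go here (every other open cell in that row sees a 5).
row 4, column 6 = 1: in row 4, 1 can only go here (every other open cell in that row sees a 1).
row 3, column 7 = 1: in row 3, 1 can only go here (every other open cell in that row sees a 1).
row 4, column 1 = 4: in row 4, 4 can only go here (every other open cell in that row sees a 4).
row 5, column 6 = 4: in row 5, 4 can only go here (every other open cell in that row sees a 4).
row 5, column 3 = 5: in row 5, 5 can only go here (every other open cell in that row sees a 5).
row 7, column 1 = 7: in column 1, 7 can only go here (every other open cell in that column sees a 7).
row 5, column 5 = 7: in column 5, 7 can only go here (every other open cell in that column sees a 7).
row 3, column 3 = 7: in region B, 7 can only go here (every other open cell in that region sees a 7).
row 4, column 2 = 7: in row 4, 7 can only go here (every other open cell in that row sees a 7).
Singles propagation stalls; row 6, column 1 is still open with candidates {2,6}.
  Try row 6, column 1 = 6: this forces row 2, column 1=2, row 7, column 2=2, row 7, column 7=6, row 1, column 3=6; then row 4 has no cell left for 6 — contradiction.
So row 6, column 1 = 2.
row 2, column 1 = 6 (sole candidate).
row 6, column 3 = 3: row 6 has {1,2,4,5,7}; col 3 has {1,4,5,7}; region has {1,4,5,6,7} → only 3 remains.
row 6, column 7 = 6: row 6 has {1,2,3,4,5,7}; col 7 has {1,4,5,7}; region has {1,4,5,7} → only 6 remains.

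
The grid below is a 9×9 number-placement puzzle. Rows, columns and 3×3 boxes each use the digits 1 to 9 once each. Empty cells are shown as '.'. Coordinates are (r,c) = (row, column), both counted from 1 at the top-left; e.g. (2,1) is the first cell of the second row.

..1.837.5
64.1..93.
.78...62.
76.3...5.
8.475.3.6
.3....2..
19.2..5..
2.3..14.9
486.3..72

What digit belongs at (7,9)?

3

(1,1) = 9: row 1 has {1,3,5,7,8}; col 1 has {1,2,4,6,7,8}; box has {1,4,6,7,8} → only 9 remains.
(1,2) = 2: row 1 has {1,3,5,7,8,9}; col 2 has {3,4,6,7,8,9}; box has {1,4,6,7,8,9} → only 2 remains.
(1,8) = 4: row 1 has {1,2,3,5,7,8,9}; col 8 has {2,3,5,7}; box has {2,3,5,6,7,9} → only 4 remains.
(2,3) = 5: row 2 has {1,3,4,6,9}; col 3 has {1,3,4,6,8}; box has {1,2,4,6,7,8,9} → only 5 remains.
(2,9) = 8: row 2 has {1,3,4,5,6,9}; col 9 has {2,5,6,9}; box has {2,3,4,5,6,7,9} → only 8 remains.
(3,1) = 3: row 3 has {2,6,7,8}; col 1 has {1,2,4,6,7,8,9}; box has {1,2,4,5,6,7,8,9} → only 3 remains.
(3,9) = 1: row 3 has {2,3,6,7,8}; col 9 has {2,5,6,8,9}; box has {2,3,4,5,6,7,8,9} → only 1 remains.
(4,9) = 4: row 4 has {3,5,6,7}; col 9 has {1,2,5,6,8,9}; box has {2,3,5,6} → only 4 remains.
(5,2) = 1: row 5 has {3,4,5,6,7,8}; col 2 has {2,3,4,6,7,8,9}; box has {3,4,6,7,8} → only 1 remains.
(5,8) = 9: row 5 has {1,3,4,5,6,7,8}; col 8 has {2,3,4,5,7}; box has {2,3,4,5,6} → only 9 remains.
(6,1) = 5: row 6 has {2,3}; col 1 has {1,2,3,4,6,7,8,9}; box has {1,3,4,6,7,8} → only 5 remains.
(6,3) = 9: row 6 has {2,3,5}; col 3 has {1,3,4,5,6,8}; box has {1,3,4,5,6,7,8} → only 9 remains.
(6,9) = 7: row 6 has {2,3,5,9}; col 9 has {1,2,4,5,6,8,9}; box has {2,3,4,5,6,9} → only 7 remains.
(7,3) = 7: row 7 has {1,2,5,9}; col 3 has {1,3,4,5,6,8,9}; box has {1,2,3,4,6,8,9} → only 7 remains.
(7,9) = 3: row 7 has {1,2,5,7,9}; col 9 has {1,2,4,5,6,7,8,9}; box has {2,4,5,7,9} → only 3 remains.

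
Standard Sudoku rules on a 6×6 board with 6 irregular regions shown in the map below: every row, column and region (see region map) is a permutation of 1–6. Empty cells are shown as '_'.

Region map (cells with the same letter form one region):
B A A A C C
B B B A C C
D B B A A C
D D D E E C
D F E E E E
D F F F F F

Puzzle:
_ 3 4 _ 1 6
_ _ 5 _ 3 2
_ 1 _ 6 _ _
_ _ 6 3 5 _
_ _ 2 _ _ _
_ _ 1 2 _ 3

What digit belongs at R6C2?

6

R1C1 = 2 (sole candidate).
R1C4 = 5 (sole candidate).
R2C4 = 1 (sole candidate).
R3C3 = 3 (sole candidate).
R3C5 = 2 (sole candidate).
R4C6 = 4 (sole candidate).
R5C4 = 4 (sole candidate).
R5C5 = 6 (sole candidate).
R5C6 = 1 (sole candidate).
R6C5 = 4 (sole candidate).
R3C6 = 5 (sole candidate).
R4C1 = 1 (sole candidate).
R4C2 = 2 (sole candidate).
R5C2 = 5 (sole candidate).
R6C1 = 5 (sole candidate).
R6C2 = 6: row 6 has {1,2,3,4,5}; col 2 has {1,2,3,5}; region has {1,2,3,4,5} → only 6 remains.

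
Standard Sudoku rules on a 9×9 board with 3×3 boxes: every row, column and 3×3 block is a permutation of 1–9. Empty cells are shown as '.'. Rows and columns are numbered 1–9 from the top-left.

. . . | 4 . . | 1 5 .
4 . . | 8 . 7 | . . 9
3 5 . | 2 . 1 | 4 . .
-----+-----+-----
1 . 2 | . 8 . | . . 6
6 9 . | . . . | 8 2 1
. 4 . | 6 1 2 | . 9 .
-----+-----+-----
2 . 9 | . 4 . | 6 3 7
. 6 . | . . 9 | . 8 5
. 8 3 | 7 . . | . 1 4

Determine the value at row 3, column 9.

8

row 2, column 8 = 6: row 2 has {4,7,8,9}; col 8 has {1,2,3,5,8,9}; box has {1,4,5,9} → only 6 remains.
row 3, column 8 = 7: row 3 has {1,2,3,4,5}; col 8 has {1,2,3,5,6,8,9}; box has {1,4,5,6,9} → only 7 remains.
row 3, column 9 = 8: row 3 has {1,2,3,4,5,7}; col 9 has {1,4,5,6,7,9}; box has {1,4,5,6,7,9} → only 8 remains.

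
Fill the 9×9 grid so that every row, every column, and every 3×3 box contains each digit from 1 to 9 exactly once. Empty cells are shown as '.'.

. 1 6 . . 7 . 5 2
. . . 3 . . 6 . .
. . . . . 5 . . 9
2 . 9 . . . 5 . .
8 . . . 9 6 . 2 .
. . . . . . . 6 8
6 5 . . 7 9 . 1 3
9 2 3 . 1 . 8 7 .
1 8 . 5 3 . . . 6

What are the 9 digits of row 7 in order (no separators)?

654879213

R7C3 = 4: row 7 has {1,3,5,6,7,9}; col 3 has {3,6,9}; box has {1,2,3,5,6,8,9} → only 4 remains.
R7C7 = 2: row 7 has {1,3,4,5,6,7,9}; col 7 has {5,6,8}; box has {1,3,6,7,8} → only 2 remains.
R8C6 = 4: row 8 has {1,2,3,7,8,9}; col 6 has {5,6,7,9}; box has {1,3,5,7,9} → only 4 remains.
R8C9 = 5: row 8 has {1,2,3,4,7,8,9}; col 9 has {2,3,6,8,9}; box has {1,2,3,6,7,8} → only 5 remains.
R9C3 = 7: row 9 has {1,3,5,6,8}; col 3 has {3,4,6,9}; box has {1,2,3,4,5,6,8,9} → only 7 remains.
R9C6 = 2: row 9 has {1,3,5,6,7,8}; col 6 has {4,5,6,7,9}; box has {1,3,4,5,7,9} → only 2 remains.
R7C4 = 8: row 7 has {1,2,3,4,5,6,7,9}; col 4 has {3,5}; box has {1,2,3,4,5,7,9} → only 8 remains.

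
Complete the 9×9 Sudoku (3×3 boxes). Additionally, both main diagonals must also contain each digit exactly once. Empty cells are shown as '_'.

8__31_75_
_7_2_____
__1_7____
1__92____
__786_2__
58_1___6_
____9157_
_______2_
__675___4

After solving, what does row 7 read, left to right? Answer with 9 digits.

238491576

R6C6 = 3 (sole candidate).
R6C5 = 4 (sole candidate).
R6C7 = 9 (sole candidate).
R6C9 = 7 (sole candidate).
R2C5 = 8 (sole candidate).
R5C6 = 5 (sole candidate).
R6C3 = 2 (sole candidate).
R8C5 = 3 (sole candidate).
R4C6 = 7 (sole candidate).
R2C3 = 5 (hidden single in row 2).
R3C4 = 5 (hidden single in row 3).
R4C9 = 5 (hidden single in row 4).
R4C2 = 6 (hidden single in row 4).
R1C6 = 6 (hidden single in row 1).
R8C2 = 5 (hidden single in row 8).
R8C1 = 7 (hidden single in row 8).
R9C2 = 1 (hidden single in column 2).
R9C6 = 2 (hidden single in column 6).
R8C6 = 8 (hidden single in column 6).
R7C3 = 8: in column 3, 8 can only go here (every other open cell in that column sees an 8).
R4C3 = 3 (hidden single in column 3).
R5C8 = 1 (hidden single in column 8).
R5C9 = 3 (sole candidate).
R7C9 = 6: row 7 has {1,5,7,8,9}; col 9 has {3,4,5,7}; box has {2,4,5,7} → only 6 remains.
R8C7 = 1 (sole candidate).
R8C9 = 9 (sole candidate).
R1C9 = 2 (sole candidate).
R2C9 = 1 (sole candidate).
R3C9 = 8 (sole candidate).
R7C4 = 4: row 7 has {1,5,6,7,8,9}; col 4 has {1,2,3,5,7,8,9}; box has {1,2,3,5,7,8,9} → only 4 remains.
R8C3 = 4 (sole candidate).
R8C4 = 6 (sole candidate).
R1C3 = 9 (sole candidate).
R1C2 = 4 (sole candidate).
R5C2 = 9 (sole candidate).
R5C1 = 4 (sole candidate).
R3C1 = 6 (hidden single in row 3).
R2C1 = 3 (sole candidate).
R3C2 = 2 (sole candidate).
R7C1 = 2: row 7 has {1,4,5,6,7,8,9}; col 1 has {1,3,4,5,6,7,8}; box has {1,4,5,6,7,8} → only 2 remains.
R7C2 = 3: row 7 has {1,2,4,5,6,7,8,9}; col 2 has {1,2,4,5,6,7,8,9}; box has {1,2,4,5,6,7,8} → only 3 remains.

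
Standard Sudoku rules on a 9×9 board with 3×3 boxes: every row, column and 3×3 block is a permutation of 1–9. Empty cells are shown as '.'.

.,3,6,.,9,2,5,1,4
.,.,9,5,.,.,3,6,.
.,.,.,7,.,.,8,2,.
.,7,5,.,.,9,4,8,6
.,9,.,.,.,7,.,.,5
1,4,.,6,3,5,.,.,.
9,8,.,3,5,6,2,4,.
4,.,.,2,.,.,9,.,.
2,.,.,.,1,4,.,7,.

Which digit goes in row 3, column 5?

row 1, column 4 = 8: row 1 has {1,2,3,4,5,6,9}; col 4 has {2,3,5,6,7}; box has {2,5,7,9} → only 8 remains.
row 2, column 5 = 4: row 2 has {3,5,6,9}; col 5 has {1,3,5,9}; box has {2,5,7,8,9} → only 4 remains.
row 2, column 6 = 1: row 2 has {3,4,5,6,9}; col 6 has {2,4,5,6,7,9}; box has {2,4,5,7,8,9} → only 1 remains.
row 2, column 9 = 7: row 2 has {1,3,4,5,6,9}; col 9 has {4,5,6}; box has {1,2,3,4,5,6,8} → only 7 remains.
row 3, column 1 = 5: row 3 has {2,7,8}; col 1 has {1,2,4,9}; box has {3,6,9} → only 5 remains.
row 3, column 2 = 1: row 3 has {2,5,7,8}; col 2 has {3,4,7,8,9}; box has {3,5,6,9} → only 1 remains.
row 3, column 3 = 4: row 3 has {1,2,5,7,8}; col 3 has {5,6,9}; box has {1,3,5,6,9} → only 4 remains.
row 3, column 5 = 6: row 3 has {1,2,4,5,7,8}; col 5 has {1,3,4,5,9}; box has {1,2,4,5,7,8,9} → only 6 remains.

6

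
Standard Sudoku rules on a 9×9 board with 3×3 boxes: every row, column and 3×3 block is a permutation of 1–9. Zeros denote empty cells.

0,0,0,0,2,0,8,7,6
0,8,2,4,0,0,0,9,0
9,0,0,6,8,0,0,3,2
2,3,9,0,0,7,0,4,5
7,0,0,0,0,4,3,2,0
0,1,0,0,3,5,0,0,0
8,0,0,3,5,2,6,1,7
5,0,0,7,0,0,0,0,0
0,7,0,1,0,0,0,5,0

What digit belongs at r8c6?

6

r2c9 = 1: row 2 has {2,4,8,9}; col 9 has {2,5,6,7}; box has {2,3,6,7,8,9} → only 1 remains.
r3c6 = 1: row 3 has {2,3,6,8,9}; col 6 has {2,4,5,7}; box has {2,4,6,8} → only 1 remains.
r4c4 = 8: row 4 has {2,3,4,5,7,9}; col 4 has {1,3,4,6,7}; box has {3,4,5,7} → only 8 remains.
r4c7 = 1: row 4 has {2,3,4,5,7,8,9}; col 7 has {3,6,8}; box has {2,3,4,5} → only 1 remains.
r5c4 = 9: row 5 has {2,3,4,7}; col 4 has {1,3,4,6,7,8}; box has {3,4,5,7,8} → only 9 remains.
r5c9 = 8: row 5 has {2,3,4,7,9}; col 9 has {1,2,5,6,7}; box has {1,2,3,4,5} → only 8 remains.
r6c4 = 2: row 6 has {1,3,5}; col 4 has {1,3,4,6,7,8,9}; box has {3,4,5,7,8,9} → only 2 remains.
r6c8 = 6: row 6 has {1,2,3,5}; col 8 has {1,2,3,4,5,7,9}; box has {1,2,3,4,5,8} → only 6 remains.
r6c9 = 9: row 6 has {1,2,3,5,6}; col 9 has {1,2,5,6,7,8}; box has {1,2,3,4,5,6,8} → only 9 remains.
r7c3 = 4: row 7 has {1,2,3,5,6,7,8}; col 3 has {2,9}; box has {5,7,8} → only 4 remains.
r8c8 = 8: row 8 has {5,7}; col 8 has {1,2,3,4,5,6,7,9}; box has {1,5,6,7} → only 8 remains.
r1c4 = 5: row 1 has {2,6,7,8}; col 4 has {1,2,3,4,6,7,8,9}; box has {1,2,4,6,8} → only 5 remains.
r2c5 = 7: row 2 has {1,2,4,8,9}; col 5 has {2,3,5,8}; box has {1,2,4,5,6,8} → only 7 remains.
r2c6 = 3: row 2 has {1,2,4,7,8,9}; col 6 has {1,2,4,5,7}; box has {1,2,4,5,6,7,8} → only 3 remains.
r2c7 = 5: row 2 has {1,2,3,4,7,8,9}; col 7 has {1,3,6,8}; box has {1,2,3,6,7,8,9} → only 5 remains.
r3c7 = 4: row 3 has {1,2,3,6,8,9}; col 7 has {1,3,5,6,8}; box has {1,2,3,5,6,7,8,9} → only 4 remains.
r4c5 = 6: row 4 has {1,2,3,4,5,7,8,9}; col 5 has {2,3,5,7,8}; box has {2,3,4,5,7,8,9} → only 6 remains.
r5c5 = 1: row 5 has {2,3,4,7,8,9}; col 5 has {2,3,5,6,7,8}; box has {2,3,4,5,6,7,8,9} → only 1 remains.
r6c1 = 4: row 6 has {1,2,3,5,6,9}; col 1 has {2,5,7,8,9}; box has {1,2,3,7,9} → only 4 remains.
r6c3 = 8: row 6 has {1,2,3,4,5,6,9}; col 3 has {2,4,9}; box has {1,2,3,4,7,9} → only 8 remains.
r6c7 = 7: row 6 has {1,2,3,4,5,6,8,9}; col 7 has {1,3,4,5,6,8}; box has {1,2,3,4,5,6,8,9} → only 7 remains.
r7c2 = 9: row 7 has {1,2,3,4,5,6,7,8}; col 2 has {1,3,7,8}; box has {4,5,7,8} → only 9 remains.
r1c2 = 4: row 1 has {2,5,6,7,8}; col 2 has {1,3,7,8,9}; box has {2,8,9} → only 4 remains.
r1c6 = 9: row 1 has {2,4,5,6,7,8}; col 6 has {1,2,3,4,5,7}; box has {1,2,3,4,5,6,7,8} → only 9 remains.
r2c1 = 6: row 2 has {1,2,3,4,5,7,8,9}; col 1 has {2,4,5,7,8,9}; box has {2,4,8,9} → only 6 remains.
r3c2 = 5: row 3 has {1,2,3,4,6,8,9}; col 2 has {1,3,4,7,8,9}; box has {2,4,6,8,9} → only 5 remains.
r3c3 = 7: row 3 has {1,2,3,4,5,6,8,9}; col 3 has {2,4,8,9}; box has {2,4,5,6,8,9} → only 7 remains.
r5c2 = 6: row 5 has {1,2,3,4,7,8,9}; col 2 has {1,3,4,5,7,8,9}; box has {1,2,3,4,7,8,9} → only 6 remains.
r5c3 = 5: row 5 has {1,2,3,4,6,7,8,9}; col 3 has {2,4,7,8,9}; box has {1,2,3,4,6,7,8,9} → only 5 remains.
r8c2 = 2: row 8 has {5,7,8}; col 2 has {1,3,4,5,6,7,8,9}; box has {4,5,7,8,9} → only 2 remains.
r8c6 = 6: row 8 has {2,5,7,8}; col 6 has {1,2,3,4,5,7,9}; box has {1,2,3,5,7} → only 6 remains.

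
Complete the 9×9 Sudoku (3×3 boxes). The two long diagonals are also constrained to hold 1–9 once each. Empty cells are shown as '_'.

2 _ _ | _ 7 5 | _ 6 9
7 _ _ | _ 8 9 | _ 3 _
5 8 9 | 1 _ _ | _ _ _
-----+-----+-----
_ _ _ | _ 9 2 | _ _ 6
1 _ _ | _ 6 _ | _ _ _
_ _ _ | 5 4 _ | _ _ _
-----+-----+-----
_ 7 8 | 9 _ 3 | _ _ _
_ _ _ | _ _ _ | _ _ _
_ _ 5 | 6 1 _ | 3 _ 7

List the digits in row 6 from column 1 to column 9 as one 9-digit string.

362541978

row 9, column 1 = 4 (sole candidate).
row 9, column 6 = 8 (sole candidate).
row 3, column 7 = 7 (sole candidate).
row 5, column 6 = 7 (sole candidate).
row 6, column 6 = 1: row 6 has {4,5}; col 6 has {2,3,5,7,8,9}; box has {2,4,5,6,7,9}; main diagonal has {2,6,7,9} → only 1 remains.
row 7, column 1 = 6 (sole candidate).
row 8, column 2 = 1 (sole candidate).
row 8, column 6 = 4 (sole candidate).
row 2, column 2 = 4 (sole candidate).
row 2, column 4 = 2 (sole candidate).
row 3, column 5 = 3 (sole candidate).
row 3, column 6 = 6 (sole candidate).
row 7, column 7 = 5 (sole candidate).
row 8, column 4 = 7 (sole candidate).
row 8, column 8 = 8 (sole candidate).
row 8, column 9 = 2 (sole candidate).
row 9, column 8 = 9 (sole candidate).
row 1, column 2 = 3 (sole candidate).
row 1, column 3 = 1 (sole candidate).
row 1, column 4 = 4 (sole candidate).
row 1, column 7 = 8 (sole candidate).
row 2, column 3 = 6 (sole candidate).
row 2, column 7 = 1 (sole candidate).
row 2, column 9 = 5 (sole candidate).
row 3, column 9 = 4 (sole candidate).
row 4, column 2 = 5 (sole candidate).
row 4, column 4 = 3 (sole candidate).
row 4, column 7 = 4 (sole candidate).
row 5, column 4 = 8 (sole candidate).
row 5, column 9 = 3 (sole candidate).
row 6, column 9 = 8: row 6 has {1,4,5}; col 9 has {2,3,4,5,6,7,9}; box has {3,4,6} → only 8 remains.
row 7, column 5 = 2 (sole candidate).
row 7, column 9 = 1 (sole candidate).
row 8, column 3 = 3 (sole candidate).
row 8, column 5 = 5 (sole candidate).
row 8, column 7 = 6 (sole candidate).
row 9, column 2 = 2 (sole candidate).
row 3, column 8 = 2 (sole candidate).
row 4, column 1 = 8 (sole candidate).
row 4, column 3 = 7 (sole candidate).
row 4, column 8 = 1 (sole candidate).
row 5, column 2 = 9 (sole candidate).
row 5, column 7 = 2 (sole candidate).
row 5, column 8 = 5 (sole candidate).
row 6, column 1 = 3: row 6 has {1,4,5,8}; col 1 has {1,2,4,5,6,7,8}; box has {1,5,7,8,9} → only 3 remains.
row 6, column 2 = 6: row 6 has {1,3,4,5,8}; col 2 has {1,2,3,4,5,7,8,9}; box has {1,3,5,7,8,9} → only 6 remains.
row 6, column 3 = 2: row 6 has {1,3,4,5,6,8}; col 3 has {1,3,5,6,7,8,9}; box has {1,3,5,6,7,8,9} → only 2 remains.
row 6, column 7 = 9: row 6 has {1,2,3,4,5,6,8}; col 7 has {1,2,3,4,5,6,7,8}; box has {1,2,3,4,5,6,8} → only 9 remains.
row 6, column 8 = 7: row 6 has {1,2,3,4,5,6,8,9}; col 8 has {1,2,3,5,6,8,9}; box has {1,2,3,4,5,6,8,9} → only 7 remains.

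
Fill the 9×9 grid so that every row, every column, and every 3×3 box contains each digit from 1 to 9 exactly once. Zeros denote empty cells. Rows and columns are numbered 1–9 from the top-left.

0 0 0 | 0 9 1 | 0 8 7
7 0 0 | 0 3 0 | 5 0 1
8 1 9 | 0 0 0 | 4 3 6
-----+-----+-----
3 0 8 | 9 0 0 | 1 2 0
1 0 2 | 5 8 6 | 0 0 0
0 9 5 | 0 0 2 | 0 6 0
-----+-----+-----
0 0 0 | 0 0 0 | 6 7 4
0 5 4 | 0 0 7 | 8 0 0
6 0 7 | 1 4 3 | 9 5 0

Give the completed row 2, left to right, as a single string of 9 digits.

row 1, column 7 = 2 (sole candidate).
row 2, column 3 = 6: row 2 has {1,3,5,7}; col 3 has {2,4,5,7,8,9}; box has {1,7,8,9} → only 6 remains.
row 2, column 8 = 9: row 2 has {1,3,5,6,7}; col 8 has {2,3,5,6,7,8}; box has {1,2,3,4,5,6,7,8} → only 9 remains.
row 3, column 6 = 5 (sole candidate).
row 4, column 5 = 7 (sole candidate).
row 4, column 6 = 4 (sole candidate).
row 4, column 9 = 5 (sole candidate).
row 5, column 8 = 4 (sole candidate).
row 6, column 1 = 4 (sole candidate).
row 6, column 4 = 3 (sole candidate).
row 6, column 5 = 1 (sole candidate).
row 6, column 7 = 7 (sole candidate).
row 6, column 9 = 8 (sole candidate).
row 8, column 8 = 1 (sole candidate).
row 9, column 9 = 2 (sole candidate).
row 1, column 1 = 5 (sole candidate).
row 1, column 3 = 3 (sole candidate).
row 2, column 6 = 8: row 2 has {1,3,5,6,7,9}; col 6 has {1,2,3,4,5,6,7}; box has {1,3,5,9} → only 8 remains.
row 3, column 5 = 2 (sole candidate).
row 4, column 2 = 6 (sole candidate).
row 5, column 2 = 7 (sole candidate).
row 5, column 7 = 3 (sole candidate).
row 5, column 9 = 9 (sole candidate).
row 7, column 3 = 1 (sole candidate).
row 7, column 5 = 5 (sole candidate).
row 7, column 6 = 9 (sole candidate).
row 8, column 5 = 6 (sole candidate).
row 8, column 9 = 3 (sole candidate).
row 9, column 2 = 8 (sole candidate).
row 1, column 2 = 4 (sole candidate).
row 1, column 4 = 6 (sole candidate).
row 2, column 2 = 2: row 2 has {1,3,5,6,7,8,9}; col 2 has {1,4,5,6,7,8,9}; box has {1,3,4,5,6,7,8,9} → only 2 remains.
row 2, column 4 = 4: row 2 has {1,2,3,5,6,7,8,9}; col 4 has {1,3,5,6,9}; box has {1,2,3,5,6,8,9} → only 4 remains.

726438591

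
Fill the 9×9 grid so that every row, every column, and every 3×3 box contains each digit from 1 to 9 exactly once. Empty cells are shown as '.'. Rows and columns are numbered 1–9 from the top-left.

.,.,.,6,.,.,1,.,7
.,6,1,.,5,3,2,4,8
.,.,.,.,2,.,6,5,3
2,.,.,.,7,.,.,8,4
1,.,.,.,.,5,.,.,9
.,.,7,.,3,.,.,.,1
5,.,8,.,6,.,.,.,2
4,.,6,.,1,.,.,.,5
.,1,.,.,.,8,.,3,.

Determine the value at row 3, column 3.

4

row 1, column 8 = 9 (sole candidate).
row 6, column 7 = 5 (sole candidate).
row 8, column 8 = 7 (sole candidate).
row 9, column 9 = 6 (sole candidate).
row 1, column 6 = 4 (sole candidate).
row 4, column 7 = 3 (sole candidate).
row 5, column 7 = 7 (sole candidate).
row 7, column 8 = 1 (sole candidate).
row 1, column 5 = 8 (sole candidate).
row 5, column 5 = 4 (sole candidate).
row 9, column 5 = 9 (sole candidate).
row 9, column 7 = 4 (sole candidate).
row 1, column 1 = 3 (sole candidate).
row 5, column 3 = 3 (sole candidate).
row 7, column 6 = 7 (sole candidate).
row 7, column 7 = 9 (sole candidate).
row 8, column 6 = 2 (sole candidate).
row 8, column 7 = 8 (sole candidate).
row 9, column 1 = 7 (sole candidate).
row 9, column 3 = 2 (sole candidate).
row 9, column 4 = 5 (sole candidate).
row 1, column 3 = 5 (sole candidate).
row 2, column 1 = 9 (sole candidate).
row 2, column 4 = 7 (sole candidate).
row 3, column 1 = 8 (sole candidate).
row 3, column 3 = 4: row 3 has {2,3,5,6,8}; col 3 has {1,2,3,5,6,7,8}; box has {1,3,5,6,8,9} → only 4 remains.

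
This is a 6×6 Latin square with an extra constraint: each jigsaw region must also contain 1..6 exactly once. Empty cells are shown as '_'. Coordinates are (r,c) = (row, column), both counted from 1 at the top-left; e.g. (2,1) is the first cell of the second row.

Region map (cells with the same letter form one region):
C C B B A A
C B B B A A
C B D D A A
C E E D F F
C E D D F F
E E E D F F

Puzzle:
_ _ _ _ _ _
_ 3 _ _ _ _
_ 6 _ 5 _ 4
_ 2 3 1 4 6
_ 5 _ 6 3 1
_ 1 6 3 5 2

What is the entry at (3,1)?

3

(1,2) = 4 (sole candidate).
(1,4) = 2 (sole candidate).
(2,4) = 4 (sole candidate).
(2,6) = 5 (sole candidate).
(3,3) = 2 (sole candidate).
(3,5) = 1 (sole candidate).
(4,1) = 5 (sole candidate).
(5,1) = 2 (sole candidate).
(5,3) = 4 (sole candidate).
(6,1) = 4 (sole candidate).
(1,5) = 6 (sole candidate).
(1,6) = 3 (sole candidate).
(2,3) = 1 (sole candidate).
(2,5) = 2 (sole candidate).
(3,1) = 3: row 3 has {1,2,4,5,6}; col 1 has {2,4,5}; region has {2,4,5} → only 3 remains.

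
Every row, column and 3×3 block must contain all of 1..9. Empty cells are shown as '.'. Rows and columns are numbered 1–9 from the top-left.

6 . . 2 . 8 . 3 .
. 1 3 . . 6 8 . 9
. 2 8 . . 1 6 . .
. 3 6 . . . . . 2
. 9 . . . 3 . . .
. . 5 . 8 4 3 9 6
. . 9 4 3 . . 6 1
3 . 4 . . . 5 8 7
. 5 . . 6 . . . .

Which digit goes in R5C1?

4

R1C3 = 7 (sole candidate).
R6C2 = 7 (sole candidate).
R6C4 = 1 (sole candidate).
R7C2 = 8 (sole candidate).
R7C7 = 2 (sole candidate).
R8C2 = 6 (sole candidate).
R8C4 = 9 (sole candidate).
R8C6 = 2 (sole candidate).
R9C6 = 7 (sole candidate).
R9C8 = 4 (sole candidate).
R9C9 = 3 (sole candidate).
R1C2 = 4 (sole candidate).
R1C7 = 1 (sole candidate).
R1C9 = 5 (sole candidate).
R2C1 = 5 (sole candidate).
R2C4 = 7 (sole candidate).
R2C5 = 4 (sole candidate).
R2C8 = 2 (sole candidate).
R3C1 = 9 (sole candidate).
R3C5 = 5 (sole candidate).
R3C8 = 7 (sole candidate).
R3C9 = 4 (sole candidate).
R4C4 = 5 (sole candidate).
R4C6 = 9 (sole candidate).
R4C8 = 1 (sole candidate).
R5C4 = 6 (sole candidate).
R5C8 = 5 (sole candidate).
R5C9 = 8 (sole candidate).
R6C1 = 2 (sole candidate).
R7C1 = 7 (sole candidate).
R7C6 = 5 (sole candidate).
R8C5 = 1 (sole candidate).
R9C1 = 1 (sole candidate).
R9C3 = 2 (sole candidate).
R9C4 = 8 (sole candidate).
R9C7 = 9 (sole candidate).
R1C5 = 9 (sole candidate).
R3C4 = 3 (sole candidate).
R4C5 = 7 (sole candidate).
R4C7 = 4 (sole candidate).
R5C1 = 4: row 5 has {3,5,6,8,9}; col 1 has {1,2,3,5,6,7,9}; box has {2,3,5,6,7,9} → only 4 remains.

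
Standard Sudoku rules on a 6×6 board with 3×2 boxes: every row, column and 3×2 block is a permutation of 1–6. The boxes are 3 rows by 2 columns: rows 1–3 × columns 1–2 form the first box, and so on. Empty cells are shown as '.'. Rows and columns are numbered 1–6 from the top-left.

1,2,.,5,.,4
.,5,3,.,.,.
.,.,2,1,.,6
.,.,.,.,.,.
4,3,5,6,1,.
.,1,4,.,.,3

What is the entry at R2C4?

R1C3 = 6 (sole candidate).
R1C5 = 3 (sole candidate).
R2C1 = 6 (sole candidate).
R2C4 = 4: row 2 has {3,5,6}; col 4 has {1,5,6}; box has {1,2,3,5,6} → only 4 remains.

4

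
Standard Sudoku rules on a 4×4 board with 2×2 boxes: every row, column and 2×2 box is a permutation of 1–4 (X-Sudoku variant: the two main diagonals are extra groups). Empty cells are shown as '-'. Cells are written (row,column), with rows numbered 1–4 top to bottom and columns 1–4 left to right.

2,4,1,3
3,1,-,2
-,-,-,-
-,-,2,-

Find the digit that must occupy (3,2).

(2,3) = 4: row 2 has {1,2,3}; col 3 has {1,2}; box has {1,2,3}; anti-diagonal has {3} → only 4 remains.
(3,2) = 2: row 3 has {}; col 2 has {1,4}; box has {}; anti-diagonal has {3,4} → only 2 remains.

2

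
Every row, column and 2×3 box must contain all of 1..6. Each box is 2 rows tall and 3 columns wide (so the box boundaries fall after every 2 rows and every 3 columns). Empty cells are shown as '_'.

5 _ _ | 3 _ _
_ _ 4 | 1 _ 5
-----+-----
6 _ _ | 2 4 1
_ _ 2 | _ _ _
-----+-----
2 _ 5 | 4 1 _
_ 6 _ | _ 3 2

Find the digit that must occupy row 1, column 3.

row 2, column 1 = 3: row 2 has {1,4,5}; col 1 has {2,5,6}; box has {4,5} → only 3 remains.
row 2, column 2 = 2: row 2 has {1,3,4,5}; col 2 has {6}; box has {3,4,5} → only 2 remains.
row 2, column 5 = 6: row 2 has {1,2,3,4,5}; col 5 has {1,3,4}; box has {1,3,5} → only 6 remains.
row 3, column 3 = 3: row 3 has {1,2,4,6}; col 3 has {2,4,5}; box has {2,6} → only 3 remains.
row 4, column 5 = 5: row 4 has {2}; col 5 has {1,3,4,6}; box has {1,2,4} → only 5 remains.
row 5, column 2 = 3: row 5 has {1,2,4,5}; col 2 has {2,6}; box has {2,5,6} → only 3 remains.
row 5, column 6 = 6: row 5 has {1,2,3,4,5}; col 6 has {1,2,5}; box has {1,2,3,4} → only 6 remains.
row 6, column 3 = 1: row 6 has {2,3,6}; col 3 has {2,3,4,5}; box has {2,3,5,6} → only 1 remains.
row 6, column 4 = 5: row 6 has {1,2,3,6}; col 4 has {1,2,3,4}; box has {1,2,3,4,6} → only 5 remains.
row 1, column 2 = 1: row 1 has {3,5}; col 2 has {2,3,6}; box has {2,3,4,5} → only 1 remains.
row 1, column 3 = 6: row 1 has {1,3,5}; col 3 has {1,2,3,4,5}; box has {1,2,3,4,5} → only 6 remains.

6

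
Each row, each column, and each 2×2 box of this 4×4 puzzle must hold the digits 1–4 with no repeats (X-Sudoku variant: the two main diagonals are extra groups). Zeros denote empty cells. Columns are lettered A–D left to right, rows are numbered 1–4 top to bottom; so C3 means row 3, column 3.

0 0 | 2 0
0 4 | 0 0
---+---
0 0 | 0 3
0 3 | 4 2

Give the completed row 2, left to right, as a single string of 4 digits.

2431

B1 = 1 (sole candidate).
D1 = 4 (sole candidate).
D2 = 1: row 2 has {4}; col 4 has {2,3,4}; box has {2,4} → only 1 remains.
B3 = 2 (sole candidate).
C3 = 1 (sole candidate).
A4 = 1 (sole candidate).
A1 = 3 (sole candidate).
A2 = 2: row 2 has {1,4}; col 1 has {1,3}; box has {1,3,4} → only 2 remains.
C2 = 3: row 2 has {1,2,4}; col 3 has {1,2,4}; box has {1,2,4}; anti-diagonal has {1,2,4} → only 3 remains.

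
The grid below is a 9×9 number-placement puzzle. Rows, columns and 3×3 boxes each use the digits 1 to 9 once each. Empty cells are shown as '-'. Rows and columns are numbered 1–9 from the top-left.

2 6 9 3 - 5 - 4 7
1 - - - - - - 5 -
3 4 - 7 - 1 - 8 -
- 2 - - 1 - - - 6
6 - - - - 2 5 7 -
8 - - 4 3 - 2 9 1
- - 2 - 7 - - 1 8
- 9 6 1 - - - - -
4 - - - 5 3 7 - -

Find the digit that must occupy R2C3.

8

R1C5 = 8: row 1 has {2,3,4,5,6,7,9}; col 5 has {1,3,5,7}; box has {1,3,5,7} → only 8 remains.
R1C7 = 1: row 1 has {2,3,4,5,6,7,8,9}; col 7 has {2,5,7}; box has {4,5,7,8} → only 1 remains.
R3C3 = 5: row 3 has {1,3,4,7,8}; col 3 has {2,6,9}; box has {1,2,3,4,6,9} → only 5 remains.
R4C8 = 3: row 4 has {1,2,6}; col 8 has {1,4,5,7,8,9}; box has {1,2,5,6,7,9} → only 3 remains.
R5C5 = 9: row 5 has {2,5,6,7}; col 5 has {1,3,5,7,8}; box has {1,2,3,4} → only 9 remains.
R5C9 = 4: row 5 has {2,5,6,7,9}; col 9 has {1,6,7,8}; box has {1,2,3,5,6,7,9} → only 4 remains.
R6C3 = 7: row 6 has {1,2,3,4,8,9}; col 3 has {2,5,6,9}; box has {2,6,8} → only 7 remains.
R6C6 = 6: row 6 has {1,2,3,4,7,8,9}; col 6 has {1,2,3,5}; box has {1,2,3,4,9} → only 6 remains.
R7C1 = 5: row 7 has {1,2,7,8}; col 1 has {1,2,3,4,6,8}; box has {2,4,6,9} → only 5 remains.
R7C2 = 3: row 7 has {1,2,5,7,8}; col 2 has {2,4,6,9}; box has {2,4,5,6,9} → only 3 remains.
R8C1 = 7: row 8 has {1,6,9}; col 1 has {1,2,3,4,5,6,8}; box has {2,3,4,5,6,9} → only 7 remains.
R8C8 = 2: row 8 has {1,6,7,9}; col 8 has {1,3,4,5,7,8,9}; box has {1,7,8} → only 2 remains.
R9C8 = 6: row 9 has {3,4,5,7}; col 8 has {1,2,3,4,5,7,8,9}; box has {1,2,7,8} → only 6 remains.
R9C9 = 9: row 9 has {3,4,5,6,7}; col 9 has {1,4,6,7,8}; box has {1,2,6,7,8} → only 9 remains.
R2C3 = 8: row 2 has {1,5}; col 3 has {2,5,6,7,9}; box has {1,2,3,4,5,6,9} → only 8 remains.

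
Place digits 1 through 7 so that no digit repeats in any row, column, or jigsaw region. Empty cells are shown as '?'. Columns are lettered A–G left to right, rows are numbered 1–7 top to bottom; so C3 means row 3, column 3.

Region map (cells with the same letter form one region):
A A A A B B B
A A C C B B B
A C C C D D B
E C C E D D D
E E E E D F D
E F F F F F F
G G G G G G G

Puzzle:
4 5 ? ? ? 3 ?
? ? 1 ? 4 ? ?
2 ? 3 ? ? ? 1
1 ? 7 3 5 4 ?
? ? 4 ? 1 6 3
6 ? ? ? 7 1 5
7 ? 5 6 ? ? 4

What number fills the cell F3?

C1 = 6: row 1 has {3,4,5}; col 3 has {1,3,4,5,7}; region has {2,4,5} → only 6 remains.
E1 = 2: row 1 has {3,4,5,6}; col 5 has {1,4,5,7}; region has {1,3,4} → only 2 remains.
G1 = 7: row 1 has {2,3,4,5,6}; col 7 has {1,3,4,5}; region has {1,2,3,4} → only 7 remains.
A2 = 3: row 2 has {1,4}; col 1 has {1,2,4,6,7}; region has {2,4,5,6} → only 3 remains.
B2 = 7: row 2 has {1,3,4}; col 2 has {5}; region has {2,3,4,5,6} → only 7 remains.
F2 = 5: row 2 has {1,3,4,7}; col 6 has {1,3,4,6}; region has {1,2,3,4,7} → only 5 remains.
G2 = 6: row 2 has {1,3,4,5,7}; col 7 has {1,3,4,5,7}; region has {1,2,3,4,5,7} → only 6 remains.
E3 = 6: row 3 has {1,2,3}; col 5 has {1,2,4,5,7}; region has {1,3,4,5} → only 6 remains.
F3 = 7: row 3 has {1,2,3,6}; col 6 has {1,3,4,5,6}; region has {1,3,4,5,6} → only 7 remains.

7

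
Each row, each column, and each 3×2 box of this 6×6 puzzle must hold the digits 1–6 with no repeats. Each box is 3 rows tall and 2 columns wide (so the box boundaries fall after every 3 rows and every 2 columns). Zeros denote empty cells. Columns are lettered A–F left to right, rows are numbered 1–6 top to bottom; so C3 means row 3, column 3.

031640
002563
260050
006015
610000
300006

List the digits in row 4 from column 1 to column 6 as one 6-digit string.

426315

A1 = 5: row 1 has {1,3,4,6}; col 1 has {2,3,6}; box has {2,3,6} → only 5 remains.
F1 = 2: row 1 has {1,3,4,5,6}; col 6 has {3,5,6}; box has {3,4,5,6} → only 2 remains.
B2 = 4: row 2 has {2,3,5,6}; col 2 has {1,3,6}; box has {2,3,5,6} → only 4 remains.
F3 = 1: row 3 has {2,5,6}; col 6 has {2,3,5,6}; box has {2,3,4,5,6} → only 1 remains.
A4 = 4: row 4 has {1,5,6}; col 1 has {2,3,5,6}; box has {1,3,6} → only 4 remains.
B4 = 2: row 4 has {1,4,5,6}; col 2 has {1,3,4,6}; box has {1,3,4,6} → only 2 remains.
D4 = 3: row 4 has {1,2,4,5,6}; col 4 has {5,6}; box has {6} → only 3 remains.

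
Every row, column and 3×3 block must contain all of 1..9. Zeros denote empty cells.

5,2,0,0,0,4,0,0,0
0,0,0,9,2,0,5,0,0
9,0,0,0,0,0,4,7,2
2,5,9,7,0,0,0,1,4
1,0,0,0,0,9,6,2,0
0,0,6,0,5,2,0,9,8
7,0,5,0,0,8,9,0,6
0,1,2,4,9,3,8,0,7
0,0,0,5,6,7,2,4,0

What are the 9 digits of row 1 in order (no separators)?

523674189

R4C6 = 6: row 4 has {1,2,4,5,7,9}; col 6 has {2,3,4,7,8,9}; box has {2,5,7,9} → only 6 remains.
R4C7 = 3: row 4 has {1,2,4,5,6,7,9}; col 7 has {2,4,5,6,8,9}; box has {1,2,4,6,8,9} → only 3 remains.
R5C9 = 5: row 5 has {1,2,6,9}; col 9 has {2,4,6,7,8}; box has {1,2,3,4,6,8,9} → only 5 remains.
R6C7 = 7: row 6 has {2,5,6,8,9}; col 7 has {2,3,4,5,6,8,9}; box has {1,2,3,4,5,6,8,9} → only 7 remains.
R7C5 = 1: row 7 has {5,6,7,8,9}; col 5 has {2,5,6,9}; box has {3,4,5,6,7,8,9} → only 1 remains.
R7C8 = 3: row 7 has {1,5,6,7,8,9}; col 8 has {1,2,4,7,9}; box has {2,4,6,7,8,9} → only 3 remains.
R8C1 = 6: row 8 has {1,2,3,4,7,8,9}; col 1 has {1,2,5,7,9}; box has {1,2,5,7} → only 6 remains.
R8C8 = 5: row 8 has {1,2,3,4,6,7,8,9}; col 8 has {1,2,3,4,7,9}; box has {2,3,4,6,7,8,9} → only 5 remains.
R9C9 = 1: row 9 has {2,4,5,6,7}; col 9 has {2,4,5,6,7,8}; box has {2,3,4,5,6,7,8,9} → only 1 remains.
R1C7 = 1: row 1 has {2,4,5}; col 7 has {2,3,4,5,6,7,8,9}; box has {2,4,5,7} → only 1 remains.
R2C6 = 1: row 2 has {2,5,9}; col 6 has {2,3,4,6,7,8,9}; box has {2,4,9} → only 1 remains.
R2C9 = 3: row 2 has {1,2,5,9}; col 9 has {1,2,4,5,6,7,8}; box has {1,2,4,5,7} → only 3 remains.
R3C6 = 5: row 3 has {2,4,7,9}; col 6 has {1,2,3,4,6,7,8,9}; box has {1,2,4,9} → only 5 remains.
R4C5 = 8: row 4 has {1,2,3,4,5,6,7,9}; col 5 has {1,2,5,6,9}; box has {2,5,6,7,9} → only 8 remains.
R5C4 = 3: row 5 has {1,2,5,6,9}; col 4 has {4,5,7,9}; box has {2,5,6,7,8,9} → only 3 remains.
R5C5 = 4: row 5 has {1,2,3,5,6,9}; col 5 has {1,2,5,6,8,9}; box has {2,3,5,6,7,8,9} → only 4 remains.
R6C4 = 1: row 6 has {2,5,6,7,8,9}; col 4 has {3,4,5,7,9}; box has {2,3,4,5,6,7,8,9} → only 1 remains.
R7C2 = 4: row 7 has {1,3,5,6,7,8,9}; col 2 has {1,2,5}; box has {1,2,5,6,7} → only 4 remains.
R7C4 = 2: row 7 has {1,3,4,5,6,7,8,9}; col 4 has {1,3,4,5,7,9}; box has {1,3,4,5,6,7,8,9} → only 2 remains.
R1C9 = 9: row 1 has {1,2,4,5}; col 9 has {1,2,3,4,5,6,7,8}; box has {1,2,3,4,5,7} → only 9 remains.
R3C5 = 3: row 3 has {2,4,5,7,9}; col 5 has {1,2,4,5,6,8,9}; box has {1,2,4,5,9} → only 3 remains.
R6C2 = 3: row 6 has {1,2,5,6,7,8,9}; col 2 has {1,2,4,5}; box has {1,2,5,6,9} → only 3 remains.
R1C5 = 7: row 1 has {1,2,4,5,9}; col 5 has {1,2,3,4,5,6,8,9}; box has {1,2,3,4,5,9} → only 7 remains.
R6C1 = 4: row 6 has {1,2,3,5,6,7,8,9}; col 1 has {1,2,5,6,7,9}; box has {1,2,3,5,6,9} → only 4 remains.
R2C1 = 8: row 2 has {1,2,3,5,9}; col 1 has {1,2,4,5,6,7,9}; box has {2,5,9} → only 8 remains.
R2C8 = 6: row 2 has {1,2,3,5,8,9}; col 8 has {1,2,3,4,5,7,9}; box has {1,2,3,4,5,7,9} → only 6 remains.
R3C2 = 6: row 3 has {2,3,4,5,7,9}; col 2 has {1,2,3,4,5}; box has {2,5,8,9} → only 6 remains.
R3C3 = 1: row 3 has {2,3,4,5,6,7,9}; col 3 has {2,5,6,9}; box has {2,5,6,8,9} → only 1 remains.
R3C4 = 8: row 3 has {1,2,3,4,5,6,7,9}; col 4 has {1,2,3,4,5,7,9}; box has {1,2,3,4,5,7,9} → only 8 remains.
R9C1 = 3: row 9 has {1,2,4,5,6,7}; col 1 has {1,2,4,5,6,7,8,9}; box has {1,2,4,5,6,7} → only 3 remains.
R9C3 = 8: row 9 has {1,2,3,4,5,6,7}; col 3 has {1,2,5,6,9}; box has {1,2,3,4,5,6,7} → only 8 remains.
R1C3 = 3: row 1 has {1,2,4,5,7,9}; col 3 has {1,2,5,6,8,9}; box has {1,2,5,6,8,9} → only 3 remains.
R1C4 = 6: row 1 has {1,2,3,4,5,7,9}; col 4 has {1,2,3,4,5,7,8,9}; box has {1,2,3,4,5,7,8,9} → only 6 remains.
R1C8 = 8: row 1 has {1,2,3,4,5,6,7,9}; col 8 has {1,2,3,4,5,6,7,9}; box has {1,2,3,4,5,6,7,9} → only 8 remains.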